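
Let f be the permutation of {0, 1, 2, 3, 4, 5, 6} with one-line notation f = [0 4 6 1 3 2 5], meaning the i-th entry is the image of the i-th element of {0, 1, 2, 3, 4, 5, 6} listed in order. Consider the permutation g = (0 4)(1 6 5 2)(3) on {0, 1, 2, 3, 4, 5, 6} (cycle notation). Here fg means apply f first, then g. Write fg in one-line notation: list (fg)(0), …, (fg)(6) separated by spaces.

4 0 5 6 3 1 2

For each element, apply f then g: 0 → 0 → 4; 1 → 4 → 0; 2 → 6 → 5; 3 → 1 → 6; 4 → 3 → 3; 5 → 2 → 1; 6 → 5 → 2.
Collecting the images, fg = [4 0 5 6 3 1 2].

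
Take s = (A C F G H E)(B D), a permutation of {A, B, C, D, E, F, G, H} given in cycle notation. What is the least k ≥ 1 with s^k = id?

The disjoint cycles have lengths 6, 2.
Since disjoint cycles commute, ord(s) = lcm(6, 2) = 6.

6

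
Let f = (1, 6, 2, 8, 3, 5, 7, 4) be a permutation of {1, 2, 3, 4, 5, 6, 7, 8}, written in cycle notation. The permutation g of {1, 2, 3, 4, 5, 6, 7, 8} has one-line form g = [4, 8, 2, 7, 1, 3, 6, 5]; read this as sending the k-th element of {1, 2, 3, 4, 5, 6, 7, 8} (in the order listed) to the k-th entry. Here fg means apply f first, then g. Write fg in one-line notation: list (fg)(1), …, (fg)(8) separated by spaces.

3 5 1 4 6 8 7 2

For each element, apply f then g: 1 → 6 → 3; 2 → 8 → 5; 3 → 5 → 1; 4 → 1 → 4; 5 → 7 → 6; 6 → 2 → 8; 7 → 4 → 7; 8 → 3 → 2.
So fg in one-line form is 3 5 1 4 6 8 7 2.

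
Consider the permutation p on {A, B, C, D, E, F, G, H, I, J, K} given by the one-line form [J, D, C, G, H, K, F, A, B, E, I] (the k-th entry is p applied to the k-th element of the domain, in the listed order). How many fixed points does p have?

1

The fixed points (elements with p(x) = x) are {C}, so there is 1.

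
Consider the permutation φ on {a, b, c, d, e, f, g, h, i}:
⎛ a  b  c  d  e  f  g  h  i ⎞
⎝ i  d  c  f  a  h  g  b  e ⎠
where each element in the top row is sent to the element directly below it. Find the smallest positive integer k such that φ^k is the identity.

12

Writing φ as disjoint cycles, the cycle lengths are 4, 3, 1, 1.
The order of φ is the least common multiple of its cycle lengths: lcm(4, 3) = 12.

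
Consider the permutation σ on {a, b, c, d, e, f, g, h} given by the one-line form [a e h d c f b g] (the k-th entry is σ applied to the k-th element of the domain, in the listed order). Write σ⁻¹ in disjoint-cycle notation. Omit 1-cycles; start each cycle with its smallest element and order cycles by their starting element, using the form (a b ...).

The cycle decomposition of σ is (b e c h g).
The inverse reverses every cycle; in canonical form, σ⁻¹ = (b g h c e).

(b g h c e)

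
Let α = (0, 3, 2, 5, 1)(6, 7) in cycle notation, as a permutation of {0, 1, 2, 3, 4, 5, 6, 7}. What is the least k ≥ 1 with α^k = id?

The disjoint cycles have lengths 5, 2, 1.
The order is lcm(5, 2) = 10.

10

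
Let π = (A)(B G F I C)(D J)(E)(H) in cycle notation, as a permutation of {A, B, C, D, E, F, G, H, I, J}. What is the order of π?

The cycle type of π is (5, 2, 1, 1, 1).
Since disjoint cycles commute, ord(π) = lcm(5, 2) = 10.

10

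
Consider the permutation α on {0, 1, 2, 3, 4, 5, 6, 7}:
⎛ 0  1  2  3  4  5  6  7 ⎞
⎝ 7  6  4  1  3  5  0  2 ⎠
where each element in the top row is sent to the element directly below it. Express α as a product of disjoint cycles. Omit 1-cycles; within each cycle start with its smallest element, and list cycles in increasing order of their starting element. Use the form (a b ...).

(0 7 2 4 3 1 6)

From 0: 0 → 7 → 2 → 4 → 3 → 1 → 6 → 0, closing the cycle (0 7 2 4 3 1 6).
Continuing from each remaining unvisited element yields (0 7 2 4 3 1 6).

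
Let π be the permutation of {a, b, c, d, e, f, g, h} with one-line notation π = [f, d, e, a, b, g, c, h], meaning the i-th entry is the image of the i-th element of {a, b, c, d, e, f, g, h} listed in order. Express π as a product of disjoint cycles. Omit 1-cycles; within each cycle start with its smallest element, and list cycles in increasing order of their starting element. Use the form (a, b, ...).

(a, f, g, c, e, b, d)

Start at a and follow images: a → f → g → c → e → b → d → a, giving the cycle (a, f, g, c, e, b, d).
Repeating from the next unused element and collecting all non-trivial cycles gives (a, f, g, c, e, b, d).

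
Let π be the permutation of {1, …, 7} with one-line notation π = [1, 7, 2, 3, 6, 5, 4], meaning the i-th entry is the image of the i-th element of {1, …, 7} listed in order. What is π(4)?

3

4 is element number 4 of the domain, and entry number 4 of the one-line form is 3, so π(4) = 3.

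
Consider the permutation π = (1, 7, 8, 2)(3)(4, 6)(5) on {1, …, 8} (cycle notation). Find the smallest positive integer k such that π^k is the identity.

4

The disjoint cycles have lengths 4, 2, 1, 1.
The order of π is the least common multiple of its cycle lengths: lcm(4, 2) = 4.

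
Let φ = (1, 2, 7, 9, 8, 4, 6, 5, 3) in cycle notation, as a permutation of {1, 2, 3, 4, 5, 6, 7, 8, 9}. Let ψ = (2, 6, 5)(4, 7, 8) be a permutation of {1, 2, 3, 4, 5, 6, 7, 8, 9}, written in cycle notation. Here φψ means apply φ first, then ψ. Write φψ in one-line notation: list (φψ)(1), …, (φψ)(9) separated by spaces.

6 8 1 5 3 2 9 7 4

(φψ)(x) = ψ(φ(x)). Computing each image: ψ(φ(1)) = ψ(2) = 6, ψ(φ(2)) = ψ(7) = 8, ψ(φ(3)) = ψ(1) = 1, ψ(φ(4)) = ψ(6) = 5, ψ(φ(5)) = ψ(3) = 3, ψ(φ(6)) = ψ(5) = 2, ψ(φ(7)) = ψ(9) = 9, ψ(φ(8)) = ψ(4) = 7, ψ(φ(9)) = ψ(8) = 4.
Hence φψ = [6 8 1 5 3 2 9 7 4].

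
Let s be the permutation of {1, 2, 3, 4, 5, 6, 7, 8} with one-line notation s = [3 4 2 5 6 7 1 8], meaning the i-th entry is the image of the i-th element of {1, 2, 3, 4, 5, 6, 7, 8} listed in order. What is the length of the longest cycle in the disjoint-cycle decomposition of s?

Decomposing into disjoint cycles gives (1, 3, 2, 4, 5, 6, 7); the longest has length 7.

7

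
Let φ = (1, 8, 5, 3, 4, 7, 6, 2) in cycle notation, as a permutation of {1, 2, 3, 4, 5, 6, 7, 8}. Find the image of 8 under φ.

Within (1, 8, 5, 3, 4, 7, 6, 2), 8 ↦ 5.

5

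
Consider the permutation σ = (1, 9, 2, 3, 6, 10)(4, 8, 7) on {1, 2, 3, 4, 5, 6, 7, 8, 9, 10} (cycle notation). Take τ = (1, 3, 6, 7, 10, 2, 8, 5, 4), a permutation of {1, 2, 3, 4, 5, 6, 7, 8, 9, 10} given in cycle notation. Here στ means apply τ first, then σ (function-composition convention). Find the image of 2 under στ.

First apply τ: τ(2) = 8, then σ(8) = 7. Thus (στ)(2) = 7.

7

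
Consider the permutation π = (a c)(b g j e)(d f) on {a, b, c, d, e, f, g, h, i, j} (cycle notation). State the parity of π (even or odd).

The cycle lengths are 4, 2, 2, 1, 1.
A cycle of length ℓ contributes ℓ−1 transpositions, so π is a product of 3 + 1 + 1 = 5 transpositions — odd.

odd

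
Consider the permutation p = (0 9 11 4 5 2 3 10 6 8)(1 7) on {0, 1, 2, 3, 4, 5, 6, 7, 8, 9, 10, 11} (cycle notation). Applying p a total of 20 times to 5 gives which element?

5 lies in the 10-cycle (0 9 11 4 5 2 3 10 6 8).
On a 10-cycle, p^10 is the identity, so p^20 = p^0 there (20 ≡ 0 mod 10).
So p^20(5) = 5.

5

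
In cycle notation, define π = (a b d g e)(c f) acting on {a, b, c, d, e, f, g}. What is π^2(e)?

e lies in the 5-cycle (a b d g e).
Advancing 2 steps from e: e → a → b.

b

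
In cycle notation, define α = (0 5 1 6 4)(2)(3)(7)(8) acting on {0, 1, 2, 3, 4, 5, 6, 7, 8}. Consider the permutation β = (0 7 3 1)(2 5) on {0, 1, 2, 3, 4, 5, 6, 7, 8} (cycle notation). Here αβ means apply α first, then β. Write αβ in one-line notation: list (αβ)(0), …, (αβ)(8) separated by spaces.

2 6 5 1 7 0 4 3 8

(αβ)(x) = β(α(x)). Computing each image: β(α(0)) = β(5) = 2, β(α(1)) = β(6) = 6, β(α(2)) = β(2) = 5, β(α(3)) = β(3) = 1, β(α(4)) = β(0) = 7, β(α(5)) = β(1) = 0, β(α(6)) = β(4) = 4, β(α(7)) = β(7) = 3, β(α(8)) = β(8) = 8.
Hence αβ = [2 6 5 1 7 0 4 3 8].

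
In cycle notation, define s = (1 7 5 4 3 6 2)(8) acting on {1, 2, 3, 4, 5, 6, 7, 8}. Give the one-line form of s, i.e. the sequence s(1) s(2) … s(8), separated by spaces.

7 1 6 3 4 2 5 8

Image by image: 1→7, 2→1, 3→6, 4→3, 5→4, 6→2, 7→5, 8→8.
Listing these in domain order gives 7 1 6 3 4 2 5 8.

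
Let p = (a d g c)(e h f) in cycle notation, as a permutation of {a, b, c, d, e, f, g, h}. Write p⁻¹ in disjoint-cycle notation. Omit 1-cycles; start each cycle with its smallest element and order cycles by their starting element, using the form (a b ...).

(a c g d)(e f h)

If p sends a → b within a cycle, p⁻¹ sends b → a; equivalently, reverse each cycle.
After reversing and putting each cycle's least element first, p⁻¹ = (a c g d)(e f h).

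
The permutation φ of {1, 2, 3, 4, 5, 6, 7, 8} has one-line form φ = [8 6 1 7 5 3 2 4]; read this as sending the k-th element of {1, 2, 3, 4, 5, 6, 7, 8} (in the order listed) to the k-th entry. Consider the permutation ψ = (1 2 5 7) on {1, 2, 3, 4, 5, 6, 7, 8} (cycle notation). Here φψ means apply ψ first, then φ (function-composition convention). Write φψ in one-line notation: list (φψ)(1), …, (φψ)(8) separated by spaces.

6 5 1 7 2 3 8 4

(φψ)(x) = φ(ψ(x)). Computing each image: φ(ψ(1)) = φ(2) = 6, φ(ψ(2)) = φ(5) = 5, φ(ψ(3)) = φ(3) = 1, φ(ψ(4)) = φ(4) = 7, φ(ψ(5)) = φ(7) = 2, φ(ψ(6)) = φ(6) = 3, φ(ψ(7)) = φ(1) = 8, φ(ψ(8)) = φ(8) = 4.
Hence φψ = [6 5 1 7 2 3 8 4].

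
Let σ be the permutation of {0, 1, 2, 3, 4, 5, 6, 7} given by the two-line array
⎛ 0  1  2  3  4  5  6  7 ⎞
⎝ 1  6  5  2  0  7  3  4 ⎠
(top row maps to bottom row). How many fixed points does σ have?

No element satisfies σ(x) = x, so there are 0 fixed points.

0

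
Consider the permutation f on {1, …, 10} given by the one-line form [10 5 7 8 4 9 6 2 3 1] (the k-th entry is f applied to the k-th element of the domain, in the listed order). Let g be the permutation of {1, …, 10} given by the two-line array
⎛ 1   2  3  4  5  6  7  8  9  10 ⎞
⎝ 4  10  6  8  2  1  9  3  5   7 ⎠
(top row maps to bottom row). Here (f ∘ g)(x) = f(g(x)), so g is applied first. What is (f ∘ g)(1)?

8

g(1) = 4, then f(4) = 8; composing gives (f ∘ g)(1) = 8.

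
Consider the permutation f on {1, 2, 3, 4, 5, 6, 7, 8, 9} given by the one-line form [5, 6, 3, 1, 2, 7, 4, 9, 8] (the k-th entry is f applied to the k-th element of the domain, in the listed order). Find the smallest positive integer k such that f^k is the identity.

6

The disjoint-cycle form of f has cycle lengths 6, 2, 1.
The order of f is the least common multiple of its cycle lengths: lcm(6, 2) = 6.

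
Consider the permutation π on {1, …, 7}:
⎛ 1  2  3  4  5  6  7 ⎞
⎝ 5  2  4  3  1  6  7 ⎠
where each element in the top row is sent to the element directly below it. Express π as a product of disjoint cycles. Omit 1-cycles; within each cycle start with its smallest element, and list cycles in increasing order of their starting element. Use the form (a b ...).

(1 5)(3 4)

Start at 1 and follow images: 1 → 5 → 1, giving the cycle (1 5).
Repeating from the next unused element and collecting all non-trivial cycles gives (1 5)(3 4).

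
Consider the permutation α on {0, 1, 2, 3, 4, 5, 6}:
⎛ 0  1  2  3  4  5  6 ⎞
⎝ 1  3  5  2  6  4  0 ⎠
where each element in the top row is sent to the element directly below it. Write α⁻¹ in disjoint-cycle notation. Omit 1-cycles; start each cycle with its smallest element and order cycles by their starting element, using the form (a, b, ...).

First write α in disjoint cycles: (0, 1, 3, 2, 5, 4, 6).
The inverse reverses every cycle; in canonical form, α⁻¹ = (0, 6, 4, 5, 2, 3, 1).

(0, 6, 4, 5, 2, 3, 1)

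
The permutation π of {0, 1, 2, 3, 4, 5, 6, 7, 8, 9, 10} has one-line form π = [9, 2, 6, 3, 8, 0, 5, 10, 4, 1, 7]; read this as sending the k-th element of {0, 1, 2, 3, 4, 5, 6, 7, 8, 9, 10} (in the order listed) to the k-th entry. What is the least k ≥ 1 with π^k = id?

Decomposing into disjoint cycles gives cycle lengths 6, 2, 2, 1.
Since disjoint cycles commute, ord(π) = lcm(6, 2, 2) = 6.

6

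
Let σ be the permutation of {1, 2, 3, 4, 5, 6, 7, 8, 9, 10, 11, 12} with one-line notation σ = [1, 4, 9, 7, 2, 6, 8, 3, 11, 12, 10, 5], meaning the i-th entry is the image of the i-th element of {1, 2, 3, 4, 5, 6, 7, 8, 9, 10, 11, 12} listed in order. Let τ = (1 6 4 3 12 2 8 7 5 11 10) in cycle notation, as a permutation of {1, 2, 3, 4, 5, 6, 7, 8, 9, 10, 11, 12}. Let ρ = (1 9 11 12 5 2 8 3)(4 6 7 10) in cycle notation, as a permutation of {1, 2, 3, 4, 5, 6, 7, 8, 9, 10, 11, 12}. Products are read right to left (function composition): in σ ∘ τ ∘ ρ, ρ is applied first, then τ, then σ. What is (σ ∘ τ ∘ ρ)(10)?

(σ ∘ τ ∘ ρ)(10) = σ(τ(ρ(10))). ρ(10) = 4, then τ(4) = 3, then σ(3) = 9, so the result is 9.

9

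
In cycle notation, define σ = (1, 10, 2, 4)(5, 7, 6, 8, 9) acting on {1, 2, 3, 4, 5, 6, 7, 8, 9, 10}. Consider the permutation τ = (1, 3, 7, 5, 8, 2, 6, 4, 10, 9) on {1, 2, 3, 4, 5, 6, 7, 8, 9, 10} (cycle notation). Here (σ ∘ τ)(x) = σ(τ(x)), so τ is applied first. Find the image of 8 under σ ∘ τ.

4

τ(8) = 2, then σ(2) = 4; composing gives (σ ∘ τ)(8) = 4.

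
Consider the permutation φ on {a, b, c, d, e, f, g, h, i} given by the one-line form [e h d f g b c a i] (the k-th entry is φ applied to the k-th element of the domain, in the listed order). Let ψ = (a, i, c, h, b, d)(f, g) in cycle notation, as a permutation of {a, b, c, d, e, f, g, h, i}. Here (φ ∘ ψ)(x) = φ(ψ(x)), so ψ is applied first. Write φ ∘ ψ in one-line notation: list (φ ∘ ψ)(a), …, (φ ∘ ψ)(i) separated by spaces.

Chase each element through ψ then φ: a → i → i; b → d → f; c → h → a; d → a → e; e → e → g; f → g → c; g → f → b; h → b → h; i → c → d.
So φ ∘ ψ in one-line form is i f a e g c b h d.

i f a e g c b h d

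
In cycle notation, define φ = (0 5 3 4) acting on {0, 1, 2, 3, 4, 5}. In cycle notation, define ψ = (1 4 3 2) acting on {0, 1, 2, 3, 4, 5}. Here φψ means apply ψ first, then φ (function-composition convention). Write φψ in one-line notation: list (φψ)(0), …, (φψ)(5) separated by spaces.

(φψ)(x) = φ(ψ(x)). Computing each image: φ(ψ(0)) = φ(0) = 5, φ(ψ(1)) = φ(4) = 0, φ(ψ(2)) = φ(1) = 1, φ(ψ(3)) = φ(2) = 2, φ(ψ(4)) = φ(3) = 4, φ(ψ(5)) = φ(5) = 3.
Hence φψ = [5 0 1 2 4 3].

5 0 1 2 4 3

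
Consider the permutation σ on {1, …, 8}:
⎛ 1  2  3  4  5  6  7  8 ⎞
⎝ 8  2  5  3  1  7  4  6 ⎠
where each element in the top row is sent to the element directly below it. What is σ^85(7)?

Tracing 7 → 4 → … returns to 7 after 7 steps, so 7 lies in a 7-cycle (1, 8, 6, 7, 4, 3, 5).
On a 7-cycle, σ^7 is the identity, so σ^85 = σ^1 there (85 ≡ 1 mod 7).
Stepping 1 place around the cycle: 7 → 4.

4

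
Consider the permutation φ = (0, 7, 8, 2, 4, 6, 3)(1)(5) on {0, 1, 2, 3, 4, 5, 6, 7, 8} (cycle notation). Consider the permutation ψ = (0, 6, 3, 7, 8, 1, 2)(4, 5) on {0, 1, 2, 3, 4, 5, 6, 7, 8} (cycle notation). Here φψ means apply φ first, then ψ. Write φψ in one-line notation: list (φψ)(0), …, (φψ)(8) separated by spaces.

8 2 5 6 3 4 7 1 0

(φψ)(x) = ψ(φ(x)). Computing each image: ψ(φ(0)) = ψ(7) = 8, ψ(φ(1)) = ψ(1) = 2, ψ(φ(2)) = ψ(4) = 5, ψ(φ(3)) = ψ(0) = 6, ψ(φ(4)) = ψ(6) = 3, ψ(φ(5)) = ψ(5) = 4, ψ(φ(6)) = ψ(3) = 7, ψ(φ(7)) = ψ(8) = 1, ψ(φ(8)) = ψ(2) = 0.
Hence φψ = [8 2 5 6 3 4 7 1 0].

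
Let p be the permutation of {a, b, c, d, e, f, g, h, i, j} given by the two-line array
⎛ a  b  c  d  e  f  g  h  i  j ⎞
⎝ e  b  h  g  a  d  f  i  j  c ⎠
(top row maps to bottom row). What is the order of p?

12

The disjoint-cycle form of p has cycle lengths 4, 3, 2, 1.
The order is lcm(4, 3, 2) = 12.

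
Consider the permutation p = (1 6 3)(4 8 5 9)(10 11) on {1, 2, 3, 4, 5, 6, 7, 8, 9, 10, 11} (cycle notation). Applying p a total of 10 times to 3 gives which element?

1

3 lies in the 3-cycle (1 6 3).
Powers repeat with period 3 on this cycle, and 10 mod 3 = 1, so p^10(3) = p^1(3).
Stepping 1 place around the cycle: 3 → 1.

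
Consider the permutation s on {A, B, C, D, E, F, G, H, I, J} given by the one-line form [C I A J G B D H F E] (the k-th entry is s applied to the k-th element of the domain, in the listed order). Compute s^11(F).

Tracing F → B → … returns to F after 3 steps, so F lies in a 3-cycle (B, I, F).
Powers repeat with period 3 on this cycle, and 11 mod 3 = 2, so s^11(F) = s^2(F).
Advancing 2 steps from F: F → B → I.

I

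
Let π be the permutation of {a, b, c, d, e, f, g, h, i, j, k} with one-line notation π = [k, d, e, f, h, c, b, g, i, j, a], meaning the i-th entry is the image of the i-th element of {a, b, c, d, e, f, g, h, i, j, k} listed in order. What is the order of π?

The disjoint-cycle form of π has cycle lengths 7, 2, 1, 1.
Since disjoint cycles commute, ord(π) = lcm(7, 2) = 14.

14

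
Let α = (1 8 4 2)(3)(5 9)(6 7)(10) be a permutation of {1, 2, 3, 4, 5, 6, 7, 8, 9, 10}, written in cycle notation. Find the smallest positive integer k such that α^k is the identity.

The cycle type of α is (4, 2, 2, 1, 1).
The order of α is the least common multiple of its cycle lengths: lcm(4, 2, 2) = 4.

4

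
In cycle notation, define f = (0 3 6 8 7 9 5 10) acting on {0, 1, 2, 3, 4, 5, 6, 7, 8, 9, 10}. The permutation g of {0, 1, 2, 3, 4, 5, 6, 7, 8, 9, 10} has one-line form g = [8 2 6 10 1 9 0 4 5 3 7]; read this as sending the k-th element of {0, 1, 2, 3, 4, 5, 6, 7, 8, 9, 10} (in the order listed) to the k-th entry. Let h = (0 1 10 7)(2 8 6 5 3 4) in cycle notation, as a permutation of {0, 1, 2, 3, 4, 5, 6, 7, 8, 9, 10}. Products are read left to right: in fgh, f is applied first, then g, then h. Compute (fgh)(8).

Chase 8: f(8) = 7; g(7) = 4; h(4) = 2. Hence (fgh)(8) = 2.

2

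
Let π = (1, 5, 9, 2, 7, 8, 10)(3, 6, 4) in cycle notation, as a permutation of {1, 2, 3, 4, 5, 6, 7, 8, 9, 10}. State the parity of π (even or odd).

The cycle lengths are 7, 3.
A cycle of length ℓ contributes ℓ−1 transpositions, so π is a product of 6 + 2 = 8 transpositions — even.

even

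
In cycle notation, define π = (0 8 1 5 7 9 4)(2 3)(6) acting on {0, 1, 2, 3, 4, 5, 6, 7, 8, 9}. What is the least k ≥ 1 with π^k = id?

14

The disjoint cycles have lengths 7, 2, 1.
The order is lcm(7, 2) = 14.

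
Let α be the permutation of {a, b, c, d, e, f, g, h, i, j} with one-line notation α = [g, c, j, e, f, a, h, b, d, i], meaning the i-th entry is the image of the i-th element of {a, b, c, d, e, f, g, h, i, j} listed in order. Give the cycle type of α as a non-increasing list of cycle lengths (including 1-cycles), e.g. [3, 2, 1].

[10]

The disjoint cycles are (a g h b c j i d e f), with lengths 10 in non-increasing order.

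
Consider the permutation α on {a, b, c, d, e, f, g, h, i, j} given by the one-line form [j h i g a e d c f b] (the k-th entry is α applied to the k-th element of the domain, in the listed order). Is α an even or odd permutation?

even

In disjoint-cycle form the cycle lengths are 8, 2.
A cycle of length ℓ contributes ℓ−1 transpositions, so α is a product of 7 + 1 = 8 transpositions — even.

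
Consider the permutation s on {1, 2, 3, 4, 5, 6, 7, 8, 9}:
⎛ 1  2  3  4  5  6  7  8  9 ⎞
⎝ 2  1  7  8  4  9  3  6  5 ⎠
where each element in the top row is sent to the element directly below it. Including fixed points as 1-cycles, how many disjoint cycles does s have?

The cycle decomposition is (1, 2)(3, 7)(4, 8, 6, 9, 5), which has 3 cycles (counting 1-cycles).

3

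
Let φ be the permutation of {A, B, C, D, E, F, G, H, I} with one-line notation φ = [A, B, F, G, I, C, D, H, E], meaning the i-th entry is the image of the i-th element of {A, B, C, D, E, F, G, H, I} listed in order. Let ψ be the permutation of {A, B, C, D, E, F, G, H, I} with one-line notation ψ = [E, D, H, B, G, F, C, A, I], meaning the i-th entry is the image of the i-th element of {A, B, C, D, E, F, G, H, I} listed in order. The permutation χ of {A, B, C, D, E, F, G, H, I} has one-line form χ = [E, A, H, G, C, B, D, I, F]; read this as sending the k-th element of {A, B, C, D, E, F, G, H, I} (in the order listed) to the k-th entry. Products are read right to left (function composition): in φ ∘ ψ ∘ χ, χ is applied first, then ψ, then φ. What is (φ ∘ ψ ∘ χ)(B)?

(φ ∘ ψ ∘ χ)(B) = φ(ψ(χ(B))). χ(B) = A, then ψ(A) = E, then φ(E) = I, so the result is I.

I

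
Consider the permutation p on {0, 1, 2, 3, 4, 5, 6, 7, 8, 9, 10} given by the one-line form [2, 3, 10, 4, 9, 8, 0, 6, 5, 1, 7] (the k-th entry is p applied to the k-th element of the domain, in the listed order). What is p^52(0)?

10

Tracing 0 → 2 → … returns to 0 after 5 steps, so 0 lies in a 5-cycle (0 2 10 7 6).
Powers repeat with period 5 on this cycle, and 52 mod 5 = 2, so p^52(0) = p^2(0).
Stepping 2 places around the cycle: 0 → 2 → 10.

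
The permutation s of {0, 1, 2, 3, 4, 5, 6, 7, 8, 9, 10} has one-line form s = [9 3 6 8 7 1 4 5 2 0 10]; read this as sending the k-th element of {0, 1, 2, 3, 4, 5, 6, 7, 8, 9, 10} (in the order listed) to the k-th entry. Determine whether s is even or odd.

In disjoint-cycle form the cycle lengths are 8, 2, 1.
A cycle of length ℓ contributes ℓ−1 transpositions, so s is a product of 7 + 1 = 8 transpositions — even.

even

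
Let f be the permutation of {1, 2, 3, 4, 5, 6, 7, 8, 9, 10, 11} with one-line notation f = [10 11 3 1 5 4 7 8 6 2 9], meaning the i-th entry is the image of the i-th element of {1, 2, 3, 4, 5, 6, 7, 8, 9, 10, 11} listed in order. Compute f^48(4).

6

Tracing 4 → 1 → … returns to 4 after 7 steps, so 4 lies in a 7-cycle (1 10 2 11 9 6 4).
Powers repeat with period 7 on this cycle, and 48 mod 7 = 6, so f^48(4) = f^6(4).
Advancing 6 steps from 4: 4 → 1 → 10 → 2 → 11 → 9 → 6.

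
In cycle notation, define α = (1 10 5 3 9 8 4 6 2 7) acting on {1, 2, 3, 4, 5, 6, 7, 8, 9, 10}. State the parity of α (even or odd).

odd

The cycle lengths are 10.
A cycle is odd iff its length is even; α has 1 even-length cycle, so sgn(α) = (−1)^1 and α is odd.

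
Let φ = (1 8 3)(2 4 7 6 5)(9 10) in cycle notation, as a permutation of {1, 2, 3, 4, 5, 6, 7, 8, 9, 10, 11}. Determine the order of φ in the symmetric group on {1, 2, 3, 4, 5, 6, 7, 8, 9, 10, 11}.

The disjoint cycles have lengths 5, 3, 2, 1.
Since disjoint cycles commute, ord(φ) = lcm(5, 3, 2) = 30.

30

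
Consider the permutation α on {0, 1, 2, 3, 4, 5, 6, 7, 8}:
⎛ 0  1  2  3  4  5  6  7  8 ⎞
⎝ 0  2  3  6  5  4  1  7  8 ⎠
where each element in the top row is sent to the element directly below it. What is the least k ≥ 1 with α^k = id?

4

The disjoint-cycle form of α has cycle lengths 4, 2, 1, 1, 1.
The order of α is the least common multiple of its cycle lengths: lcm(4, 2) = 4.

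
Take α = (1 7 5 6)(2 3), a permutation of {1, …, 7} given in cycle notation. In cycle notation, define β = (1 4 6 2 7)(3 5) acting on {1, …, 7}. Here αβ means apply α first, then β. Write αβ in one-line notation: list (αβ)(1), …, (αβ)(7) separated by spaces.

(αβ)(x) = β(α(x)). Computing each image: β(α(1)) = β(7) = 1, β(α(2)) = β(3) = 5, β(α(3)) = β(2) = 7, β(α(4)) = β(4) = 6, β(α(5)) = β(6) = 2, β(α(6)) = β(1) = 4, β(α(7)) = β(5) = 3.
Hence αβ = [1 5 7 6 2 4 3].

1 5 7 6 2 4 3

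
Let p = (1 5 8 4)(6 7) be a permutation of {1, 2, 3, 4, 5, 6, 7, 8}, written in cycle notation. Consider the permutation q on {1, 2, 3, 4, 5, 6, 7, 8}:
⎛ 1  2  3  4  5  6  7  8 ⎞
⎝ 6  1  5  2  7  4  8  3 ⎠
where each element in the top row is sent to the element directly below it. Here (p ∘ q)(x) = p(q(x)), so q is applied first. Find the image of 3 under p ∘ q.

8

First apply q: q(3) = 5, then p(5) = 8. Thus (p ∘ q)(3) = 8.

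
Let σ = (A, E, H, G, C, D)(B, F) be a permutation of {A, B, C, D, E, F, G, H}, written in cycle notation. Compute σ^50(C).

A

C lies in the 6-cycle (A, E, H, G, C, D).
Powers repeat with period 6 on this cycle, and 50 mod 6 = 2, so σ^50(C) = σ^2(C).
Stepping 2 places around the cycle: C → D → A.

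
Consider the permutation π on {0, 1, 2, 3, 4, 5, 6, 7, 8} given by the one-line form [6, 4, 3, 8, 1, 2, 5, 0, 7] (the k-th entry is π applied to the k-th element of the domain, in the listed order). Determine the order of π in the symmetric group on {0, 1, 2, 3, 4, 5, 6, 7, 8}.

14

The disjoint-cycle form of π has cycle lengths 7, 2.
Since disjoint cycles commute, ord(π) = lcm(7, 2) = 14.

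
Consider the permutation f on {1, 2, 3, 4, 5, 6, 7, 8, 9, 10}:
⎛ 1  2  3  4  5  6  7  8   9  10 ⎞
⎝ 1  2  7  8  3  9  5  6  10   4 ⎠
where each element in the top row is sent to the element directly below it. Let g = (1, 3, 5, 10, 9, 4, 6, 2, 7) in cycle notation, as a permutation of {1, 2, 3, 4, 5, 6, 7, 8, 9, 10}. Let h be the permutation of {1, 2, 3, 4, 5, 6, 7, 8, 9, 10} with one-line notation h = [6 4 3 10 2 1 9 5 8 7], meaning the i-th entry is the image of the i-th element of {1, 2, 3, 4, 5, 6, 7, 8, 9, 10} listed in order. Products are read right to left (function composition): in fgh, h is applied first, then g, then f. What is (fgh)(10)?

Chase 10: h(10) = 7; g(7) = 1; f(1) = 1. Hence (fgh)(10) = 1.

1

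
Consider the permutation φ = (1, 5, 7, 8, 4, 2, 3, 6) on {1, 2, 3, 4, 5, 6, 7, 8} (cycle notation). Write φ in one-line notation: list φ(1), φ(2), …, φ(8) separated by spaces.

Reading each image from the cycles: 1↦5, 2↦3, 3↦6, 4↦2, 5↦7, 6↦1, 7↦8, 8↦4.
Listing these in domain order gives 5 3 6 2 7 1 8 4.

5 3 6 2 7 1 8 4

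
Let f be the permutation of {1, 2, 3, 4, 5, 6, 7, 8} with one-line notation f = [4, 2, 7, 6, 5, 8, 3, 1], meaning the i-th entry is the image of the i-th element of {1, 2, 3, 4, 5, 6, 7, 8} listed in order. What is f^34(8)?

Tracing 8 → 1 → … returns to 8 after 4 steps, so 8 lies in a 4-cycle (1 4 6 8).
Powers repeat with period 4 on this cycle, and 34 mod 4 = 2, so f^34(8) = f^2(8).
Stepping 2 places around the cycle: 8 → 1 → 4.

4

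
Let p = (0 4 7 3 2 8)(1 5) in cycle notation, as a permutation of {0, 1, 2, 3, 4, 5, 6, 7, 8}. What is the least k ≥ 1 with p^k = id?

The cycle type of p is (6, 2, 1).
The order is lcm(6, 2) = 6.

6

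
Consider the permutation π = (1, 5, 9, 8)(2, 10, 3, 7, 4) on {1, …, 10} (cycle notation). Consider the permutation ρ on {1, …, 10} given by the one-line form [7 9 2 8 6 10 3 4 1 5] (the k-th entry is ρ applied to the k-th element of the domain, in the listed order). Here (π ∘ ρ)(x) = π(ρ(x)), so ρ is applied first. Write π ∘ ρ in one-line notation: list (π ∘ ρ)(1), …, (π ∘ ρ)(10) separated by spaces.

4 8 10 1 6 3 7 2 5 9

(π ∘ ρ)(x) = π(ρ(x)). Computing each image: π(ρ(1)) = π(7) = 4, π(ρ(2)) = π(9) = 8, π(ρ(3)) = π(2) = 10, π(ρ(4)) = π(8) = 1, π(ρ(5)) = π(6) = 6, π(ρ(6)) = π(10) = 3, π(ρ(7)) = π(3) = 7, π(ρ(8)) = π(4) = 2, π(ρ(9)) = π(1) = 5, π(ρ(10)) = π(5) = 9.
Hence π ∘ ρ = [4 8 10 1 6 3 7 2 5 9].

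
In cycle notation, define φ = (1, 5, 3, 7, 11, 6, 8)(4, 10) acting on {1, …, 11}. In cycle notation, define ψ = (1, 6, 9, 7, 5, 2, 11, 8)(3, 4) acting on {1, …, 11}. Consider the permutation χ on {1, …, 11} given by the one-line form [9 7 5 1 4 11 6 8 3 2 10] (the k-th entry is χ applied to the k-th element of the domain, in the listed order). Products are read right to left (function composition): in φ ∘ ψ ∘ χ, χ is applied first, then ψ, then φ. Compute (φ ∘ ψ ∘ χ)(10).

6

(φ ∘ ψ ∘ χ)(10) = φ(ψ(χ(10))). χ(10) = 2, then ψ(2) = 11, then φ(11) = 6, so the result is 6.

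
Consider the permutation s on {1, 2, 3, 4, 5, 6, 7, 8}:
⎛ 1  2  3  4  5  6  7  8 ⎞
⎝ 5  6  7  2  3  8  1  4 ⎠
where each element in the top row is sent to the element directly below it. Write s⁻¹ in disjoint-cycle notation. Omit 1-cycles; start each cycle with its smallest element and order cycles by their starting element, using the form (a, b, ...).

(1, 7, 3, 5)(2, 4, 8, 6)

The cycle decomposition of s is (1, 5, 3, 7)(2, 6, 8, 4).
Reversing each cycle (and rotating so the smallest element leads) gives s⁻¹ = (1, 7, 3, 5)(2, 4, 8, 6).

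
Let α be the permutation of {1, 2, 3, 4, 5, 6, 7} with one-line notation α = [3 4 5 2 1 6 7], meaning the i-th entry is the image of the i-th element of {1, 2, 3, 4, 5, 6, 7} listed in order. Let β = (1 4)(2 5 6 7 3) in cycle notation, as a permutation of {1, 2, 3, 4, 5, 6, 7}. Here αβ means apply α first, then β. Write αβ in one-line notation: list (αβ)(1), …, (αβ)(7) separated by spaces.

For each element, apply α then β: 1 → 3 → 2; 2 → 4 → 1; 3 → 5 → 6; 4 → 2 → 5; 5 → 1 → 4; 6 → 6 → 7; 7 → 7 → 3.
Collecting the images, αβ = [2 1 6 5 4 7 3].

2 1 6 5 4 7 3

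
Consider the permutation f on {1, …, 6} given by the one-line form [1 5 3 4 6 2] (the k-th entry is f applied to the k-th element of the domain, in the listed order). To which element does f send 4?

4 is element number 4 of the domain, and entry number 4 of the one-line form is 4, so f(4) = 4.

4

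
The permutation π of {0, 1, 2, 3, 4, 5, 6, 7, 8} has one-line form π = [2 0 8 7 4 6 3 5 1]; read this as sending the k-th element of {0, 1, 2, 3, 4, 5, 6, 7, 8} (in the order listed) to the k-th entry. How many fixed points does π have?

The fixed points (elements with π(x) = x) are {4}, so there is 1.

1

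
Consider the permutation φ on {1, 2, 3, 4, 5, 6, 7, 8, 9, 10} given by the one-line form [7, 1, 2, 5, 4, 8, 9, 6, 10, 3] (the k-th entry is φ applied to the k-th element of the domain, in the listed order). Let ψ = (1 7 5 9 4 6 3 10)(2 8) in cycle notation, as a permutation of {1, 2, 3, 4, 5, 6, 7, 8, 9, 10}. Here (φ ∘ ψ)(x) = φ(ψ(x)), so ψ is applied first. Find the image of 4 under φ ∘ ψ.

ψ(4) = 6, then φ(6) = 8; composing gives (φ ∘ ψ)(4) = 8.

8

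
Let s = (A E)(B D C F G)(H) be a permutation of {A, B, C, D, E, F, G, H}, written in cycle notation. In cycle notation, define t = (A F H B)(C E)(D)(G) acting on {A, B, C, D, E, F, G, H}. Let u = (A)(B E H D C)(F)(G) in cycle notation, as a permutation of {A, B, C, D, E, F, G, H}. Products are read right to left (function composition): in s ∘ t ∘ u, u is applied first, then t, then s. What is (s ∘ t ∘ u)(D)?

Chase D: u(D) = C; t(C) = E; s(E) = A. Hence (s ∘ t ∘ u)(D) = A.

A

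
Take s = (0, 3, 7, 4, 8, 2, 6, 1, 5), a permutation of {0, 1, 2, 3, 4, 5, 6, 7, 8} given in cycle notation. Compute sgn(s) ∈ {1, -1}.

1

The cycle lengths are 9.
A cycle is odd iff its length is even; s has 0 even-length cycles, so sgn(s) = (−1)^0 and s is even.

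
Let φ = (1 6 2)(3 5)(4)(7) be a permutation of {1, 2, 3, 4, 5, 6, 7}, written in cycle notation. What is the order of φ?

The disjoint cycles have lengths 3, 2, 1, 1.
Since disjoint cycles commute, ord(φ) = lcm(3, 2) = 6.

6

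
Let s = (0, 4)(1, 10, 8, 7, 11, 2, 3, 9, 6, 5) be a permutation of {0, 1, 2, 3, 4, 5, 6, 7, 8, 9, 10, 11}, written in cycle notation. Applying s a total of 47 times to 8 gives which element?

5

8 lies in the 10-cycle (1, 10, 8, 7, 11, 2, 3, 9, 6, 5).
Since the cycle has length 10, s^47 acts on it the same as s^7 (47 mod 10 = 7).
Stepping 7 places around the cycle: 8 → 7 → 11 → 2 → 3 → 9 → 6 → 5.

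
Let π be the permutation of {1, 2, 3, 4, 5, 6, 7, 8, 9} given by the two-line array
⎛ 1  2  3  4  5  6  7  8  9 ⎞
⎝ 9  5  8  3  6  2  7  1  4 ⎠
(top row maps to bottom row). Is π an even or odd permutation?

even

In disjoint-cycle form the cycle lengths are 5, 3, 1.
A cycle of length ℓ contributes ℓ−1 transpositions, so π is a product of 4 + 2 = 6 transpositions — even.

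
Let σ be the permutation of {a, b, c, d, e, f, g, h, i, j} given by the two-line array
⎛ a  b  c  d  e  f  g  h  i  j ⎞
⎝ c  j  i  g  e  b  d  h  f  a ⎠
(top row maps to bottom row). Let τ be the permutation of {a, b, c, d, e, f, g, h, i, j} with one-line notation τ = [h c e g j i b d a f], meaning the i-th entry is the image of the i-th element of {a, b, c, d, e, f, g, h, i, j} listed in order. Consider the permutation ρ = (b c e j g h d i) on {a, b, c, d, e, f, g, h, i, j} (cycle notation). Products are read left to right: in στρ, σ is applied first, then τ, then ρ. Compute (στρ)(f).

e

Apply the permutations in order: σ(f) = b, then τ(b) = c, then ρ(c) = e. So (στρ)(f) = e.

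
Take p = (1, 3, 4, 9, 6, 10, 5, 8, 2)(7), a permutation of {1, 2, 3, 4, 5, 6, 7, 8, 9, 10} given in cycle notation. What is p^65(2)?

3

2 lies in the 9-cycle (1, 3, 4, 9, 6, 10, 5, 8, 2).
On a 9-cycle, p^9 is the identity, so p^65 = p^2 there (65 ≡ 2 mod 9).
Advancing 2 steps from 2: 2 → 1 → 3.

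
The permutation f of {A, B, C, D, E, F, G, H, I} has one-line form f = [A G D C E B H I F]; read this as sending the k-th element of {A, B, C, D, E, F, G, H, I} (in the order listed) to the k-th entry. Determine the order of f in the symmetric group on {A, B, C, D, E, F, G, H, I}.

10

The disjoint-cycle form of f has cycle lengths 5, 2, 1, 1.
Since disjoint cycles commute, ord(f) = lcm(5, 2) = 10.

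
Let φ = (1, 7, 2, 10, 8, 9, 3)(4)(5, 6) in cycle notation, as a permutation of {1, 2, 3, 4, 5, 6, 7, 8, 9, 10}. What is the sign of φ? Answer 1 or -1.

The cycle lengths are 7, 2, 1.
A cycle is odd iff its length is even; φ has 1 even-length cycle, so sgn(φ) = (−1)^1 and φ is odd.

-1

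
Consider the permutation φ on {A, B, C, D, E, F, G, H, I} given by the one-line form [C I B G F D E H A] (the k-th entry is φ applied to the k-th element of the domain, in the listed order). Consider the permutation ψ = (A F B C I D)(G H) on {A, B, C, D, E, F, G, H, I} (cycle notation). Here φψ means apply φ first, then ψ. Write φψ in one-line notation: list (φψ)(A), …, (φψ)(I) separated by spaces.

I D C H B A E G F

For each element, apply φ then ψ: A → C → I; B → I → D; C → B → C; D → G → H; E → F → B; F → D → A; G → E → E; H → H → G; I → A → F.
So φψ in one-line form is I D C H B A E G F.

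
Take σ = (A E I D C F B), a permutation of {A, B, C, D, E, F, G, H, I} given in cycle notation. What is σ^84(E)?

E lies in the 7-cycle (A E I D C F B).
Since the cycle has length 7, σ^84 acts on it the same as σ^0 (84 mod 7 = 0).
So σ^84(E) = E.

E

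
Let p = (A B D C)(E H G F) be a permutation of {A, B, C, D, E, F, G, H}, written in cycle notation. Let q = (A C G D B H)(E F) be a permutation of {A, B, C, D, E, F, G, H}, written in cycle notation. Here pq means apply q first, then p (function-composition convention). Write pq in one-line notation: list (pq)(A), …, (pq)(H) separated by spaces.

(pq)(x) = p(q(x)). Computing each image: p(q(A)) = p(C) = A, p(q(B)) = p(H) = G, p(q(C)) = p(G) = F, p(q(D)) = p(B) = D, p(q(E)) = p(F) = E, p(q(F)) = p(E) = H, p(q(G)) = p(D) = C, p(q(H)) = p(A) = B.
Hence pq = [A G F D E H C B].

A G F D E H C B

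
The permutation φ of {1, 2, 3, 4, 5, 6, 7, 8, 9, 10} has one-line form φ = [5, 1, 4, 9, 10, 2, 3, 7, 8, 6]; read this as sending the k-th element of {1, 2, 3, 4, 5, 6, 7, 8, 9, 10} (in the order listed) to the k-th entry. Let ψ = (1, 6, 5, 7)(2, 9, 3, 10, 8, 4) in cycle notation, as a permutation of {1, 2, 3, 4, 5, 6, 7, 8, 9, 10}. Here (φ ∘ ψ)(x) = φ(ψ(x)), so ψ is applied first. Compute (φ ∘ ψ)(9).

4

ψ(9) = 3, then φ(3) = 4; composing gives (φ ∘ ψ)(9) = 4.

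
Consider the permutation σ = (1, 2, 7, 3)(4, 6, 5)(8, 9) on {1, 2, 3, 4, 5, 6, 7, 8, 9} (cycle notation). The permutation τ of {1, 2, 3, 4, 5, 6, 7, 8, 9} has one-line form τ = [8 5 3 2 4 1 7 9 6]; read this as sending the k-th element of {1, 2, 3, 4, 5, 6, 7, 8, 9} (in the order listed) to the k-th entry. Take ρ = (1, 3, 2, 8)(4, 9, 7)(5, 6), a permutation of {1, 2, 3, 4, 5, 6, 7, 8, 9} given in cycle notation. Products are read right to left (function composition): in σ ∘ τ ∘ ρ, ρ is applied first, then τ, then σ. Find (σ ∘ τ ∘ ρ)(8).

9

Chase 8: ρ(8) = 1; τ(1) = 8; σ(8) = 9. Hence (σ ∘ τ ∘ ρ)(8) = 9.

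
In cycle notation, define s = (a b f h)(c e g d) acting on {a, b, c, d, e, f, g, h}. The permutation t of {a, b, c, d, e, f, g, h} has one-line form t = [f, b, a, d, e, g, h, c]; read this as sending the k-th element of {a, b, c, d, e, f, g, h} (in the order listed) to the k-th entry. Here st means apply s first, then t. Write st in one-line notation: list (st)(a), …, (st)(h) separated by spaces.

b g e a h c d f

(st)(x) = t(s(x)). Computing each image: t(s(a)) = t(b) = b, t(s(b)) = t(f) = g, t(s(c)) = t(e) = e, t(s(d)) = t(c) = a, t(s(e)) = t(g) = h, t(s(f)) = t(h) = c, t(s(g)) = t(d) = d, t(s(h)) = t(a) = f.
Hence st = [b g e a h c d f].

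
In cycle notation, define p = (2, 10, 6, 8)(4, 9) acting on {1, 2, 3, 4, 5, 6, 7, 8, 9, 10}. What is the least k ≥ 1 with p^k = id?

4

The disjoint cycles have lengths 4, 2, 1, 1, 1, 1.
The order of p is the least common multiple of its cycle lengths: lcm(4, 2) = 4.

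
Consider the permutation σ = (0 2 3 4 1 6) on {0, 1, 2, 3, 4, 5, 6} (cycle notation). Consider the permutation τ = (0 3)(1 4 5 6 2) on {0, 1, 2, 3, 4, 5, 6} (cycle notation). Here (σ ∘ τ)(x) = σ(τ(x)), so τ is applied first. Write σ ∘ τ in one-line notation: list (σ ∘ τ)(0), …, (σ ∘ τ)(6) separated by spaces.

(σ ∘ τ)(x) = σ(τ(x)). Computing each image: σ(τ(0)) = σ(3) = 4, σ(τ(1)) = σ(4) = 1, σ(τ(2)) = σ(1) = 6, σ(τ(3)) = σ(0) = 2, σ(τ(4)) = σ(5) = 5, σ(τ(5)) = σ(6) = 0, σ(τ(6)) = σ(2) = 3.
Hence σ ∘ τ = [4 1 6 2 5 0 3].

4 1 6 2 5 0 3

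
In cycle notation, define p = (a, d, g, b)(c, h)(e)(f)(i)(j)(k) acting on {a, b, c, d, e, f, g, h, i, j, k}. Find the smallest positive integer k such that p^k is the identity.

4

The disjoint cycles have lengths 4, 2, 1, 1, 1, 1, 1.
The order is lcm(4, 2) = 4.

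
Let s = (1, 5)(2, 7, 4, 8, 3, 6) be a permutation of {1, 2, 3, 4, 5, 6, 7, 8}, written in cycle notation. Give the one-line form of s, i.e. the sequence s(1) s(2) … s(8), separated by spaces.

5 7 6 8 1 2 4 3

Reading each image from the cycles: 1↦5, 2↦7, 3↦6, 4↦8, 5↦1, 6↦2, 7↦4, 8↦3.
So the one-line form is 5 7 6 8 1 2 4 3.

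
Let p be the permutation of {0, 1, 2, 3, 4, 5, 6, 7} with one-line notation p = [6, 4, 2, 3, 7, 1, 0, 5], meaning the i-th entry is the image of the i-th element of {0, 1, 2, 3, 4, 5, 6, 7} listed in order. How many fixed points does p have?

2

The fixed points (elements with p(x) = x) are {2, 3}, so there are 2.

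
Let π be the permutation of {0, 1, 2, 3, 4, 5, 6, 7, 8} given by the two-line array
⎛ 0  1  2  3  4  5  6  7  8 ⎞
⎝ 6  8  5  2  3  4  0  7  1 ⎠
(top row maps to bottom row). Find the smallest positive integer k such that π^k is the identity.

Decomposing into disjoint cycles gives cycle lengths 4, 2, 2, 1.
The order of π is the least common multiple of its cycle lengths: lcm(4, 2, 2) = 4.

4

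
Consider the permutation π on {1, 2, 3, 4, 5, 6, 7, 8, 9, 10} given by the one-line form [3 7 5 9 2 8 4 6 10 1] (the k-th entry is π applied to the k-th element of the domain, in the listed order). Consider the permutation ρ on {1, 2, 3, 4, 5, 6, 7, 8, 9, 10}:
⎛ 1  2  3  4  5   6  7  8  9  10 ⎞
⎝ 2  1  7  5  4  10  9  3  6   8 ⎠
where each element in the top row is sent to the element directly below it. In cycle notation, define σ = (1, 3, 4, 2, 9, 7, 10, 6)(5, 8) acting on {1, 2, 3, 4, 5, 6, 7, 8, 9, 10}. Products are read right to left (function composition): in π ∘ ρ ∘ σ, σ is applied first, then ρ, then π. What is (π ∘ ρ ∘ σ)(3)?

Chase 3: σ(3) = 4; ρ(4) = 5; π(5) = 2. Hence (π ∘ ρ ∘ σ)(3) = 2.

2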